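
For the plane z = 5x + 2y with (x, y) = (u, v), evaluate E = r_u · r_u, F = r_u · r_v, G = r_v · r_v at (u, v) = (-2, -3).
E = 26;  F = 10;  G = 5

Partials: r_u = (1, 0, 5), r_v = (0, 1, 2). As functions of (u, v):
  E = r_u · r_u = 26,
  F = r_u · r_v = 10,
  G = r_v · r_v = 5.
Evaluating at (u, v) = (-2, -3): E = 26, F = 10, G = 5.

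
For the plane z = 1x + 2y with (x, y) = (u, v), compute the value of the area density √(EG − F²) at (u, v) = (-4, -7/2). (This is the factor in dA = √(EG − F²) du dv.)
√(EG − F²)|_{(-4, -7/2)} = sqrt(6)

E = 2, F = 2, G = 5, so EG − F² = 6. Taking the positive square root: √(EG − F²) = sqrt(6). At (u, v) = (-4, -7/2): sqrt(6).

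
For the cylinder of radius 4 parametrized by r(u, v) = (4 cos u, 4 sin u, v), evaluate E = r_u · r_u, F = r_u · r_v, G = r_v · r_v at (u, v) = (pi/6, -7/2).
E = 16;  F = 0;  G = 1

Partials: r_u = (-4*sin(u), 4*cos(u), 0), r_v = (0, 0, 1). As functions of (u, v):
  E = r_u · r_u = 16,
  F = r_u · r_v = 0,
  G = r_v · r_v = 1.
Evaluating at (u, v) = (pi/6, -7/2): E = 16, F = 0, G = 1.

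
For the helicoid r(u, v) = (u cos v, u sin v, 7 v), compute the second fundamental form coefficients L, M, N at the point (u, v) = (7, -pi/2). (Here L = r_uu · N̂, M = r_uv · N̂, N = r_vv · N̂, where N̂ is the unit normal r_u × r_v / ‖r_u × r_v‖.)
L = 0;  M = -sqrt(2)/2;  N = 0

Compute the unit normal N̂(u, v) = (7*sin(v)/sqrt(u^2 + 49), -7*cos(v)/sqrt(u^2 + 49), u/sqrt(u^2 + 49)), and the second partials r_uu, r_uv, r_vv. Take dot products:
  L(u, v) = r_uu · N̂ = 0,
  M(u, v) = r_uv · N̂ = -7/sqrt(u^2 + 49),
  N(u, v) = r_vv · N̂ = 0.
Evaluating at (u, v) = (7, -pi/2):
  L = 0, M = -sqrt(2)/2, N = 0.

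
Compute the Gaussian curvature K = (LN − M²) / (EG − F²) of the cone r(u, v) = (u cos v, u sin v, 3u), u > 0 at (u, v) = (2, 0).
K = 0

Coefficients of the first fundamental form: E = 10, F = 0, G = u^2.
Coefficients of the second fundamental form: L = 0, M = 0, N = 3*sqrt(10)*u^2/(10*Abs(u)).
Assemble K = (LN − M²)/(EG − F²) = 0. At (u, v) = (2, 0): K = 0.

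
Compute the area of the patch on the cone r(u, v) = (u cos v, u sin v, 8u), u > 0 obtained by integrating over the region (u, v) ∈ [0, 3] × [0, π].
Area = 9*sqrt(65)*pi/2

Area = ∫∫ √(EG − F²) du dv with √(EG − F²) = sqrt(65)*Abs(u). Integrating over [0, 3] × [0, π] gives 9*sqrt(65)*pi/2.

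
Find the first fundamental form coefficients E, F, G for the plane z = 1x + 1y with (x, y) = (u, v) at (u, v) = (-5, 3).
E = 2;  F = 1;  G = 2

Partials: r_u = (1, 0, 1), r_v = (0, 1, 1). As functions of (u, v):
  E = r_u · r_u = 2,
  F = r_u · r_v = 1,
  G = r_v · r_v = 2.
Evaluating at (u, v) = (-5, 3): E = 2, F = 1, G = 2.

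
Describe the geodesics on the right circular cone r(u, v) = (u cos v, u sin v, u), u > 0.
The cone is flat away from the apex (K = 0). Slitting along a generator and unrolling gives an isometry to a sector of the plane; geodesics are the pre-images of straight lines in that sector. In particular, generators (v = const) are geodesics, and generic geodesics spiral from a minimum-distance point before returning to infinity.

For this cone, E = 2, F = 0, G = u², so EG − F² = 2u² > 0 (u > 0), and direct computation gives K = 0 away from the apex. Flatness lets us unroll the cone along a generator into a planar sector of angle 2π/√2 = π√2 ≈ 4.44 rad; geodesics on the cone are exactly the curves that develop to straight lines in this sector. Generators (v = const) develop to rays through the sector's vertex and are geodesics; the circles u = const develop to circular arcs and are not geodesics.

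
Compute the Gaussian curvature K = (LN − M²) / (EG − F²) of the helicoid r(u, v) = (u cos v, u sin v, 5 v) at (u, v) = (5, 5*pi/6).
K = -1/100

Coefficients of the first fundamental form: E = 1, F = 0, G = u^2 + 25.
Coefficients of the second fundamental form: L = 0, M = -5/sqrt(u^2 + 25), N = 0.
Assemble K = (LN − M²)/(EG − F²) = -25/(u^2 + 25)^2. At (u, v) = (5, 5*pi/6): K = -1/100.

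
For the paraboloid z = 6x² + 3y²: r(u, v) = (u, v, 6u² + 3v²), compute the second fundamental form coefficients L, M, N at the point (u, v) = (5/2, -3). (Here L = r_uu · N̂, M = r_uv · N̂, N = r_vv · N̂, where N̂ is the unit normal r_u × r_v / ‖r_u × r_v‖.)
L = 12/35;  M = 0;  N = 6/35

Compute the unit normal N̂(u, v) = (-12*u/sqrt(144*u^2 + 36*v^2 + 1), -6*v/sqrt(144*u^2 + 36*v^2 + 1), 1/sqrt(144*u^2 + 36*v^2 + 1)), and the second partials r_uu, r_uv, r_vv. Take dot products:
  L(u, v) = r_uu · N̂ = 12/sqrt(144*u^2 + 36*v^2 + 1),
  M(u, v) = r_uv · N̂ = 0,
  N(u, v) = r_vv · N̂ = 6/sqrt(144*u^2 + 36*v^2 + 1).
Evaluating at (u, v) = (5/2, -3):
  L = 12/35, M = 0, N = 6/35.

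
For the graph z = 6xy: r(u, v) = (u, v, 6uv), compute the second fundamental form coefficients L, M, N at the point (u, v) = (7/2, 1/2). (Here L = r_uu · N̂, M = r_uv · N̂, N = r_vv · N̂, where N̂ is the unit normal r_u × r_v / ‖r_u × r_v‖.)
L = 0;  M = 6*sqrt(451)/451;  N = 0

Compute the unit normal N̂(u, v) = (-6*v/sqrt(36*u^2 + 36*v^2 + 1), -6*u/sqrt(36*u^2 + 36*v^2 + 1), 1/sqrt(36*u^2 + 36*v^2 + 1)), and the second partials r_uu, r_uv, r_vv. Take dot products:
  L(u, v) = r_uu · N̂ = 0,
  M(u, v) = r_uv · N̂ = 6/sqrt(36*u^2 + 36*v^2 + 1),
  N(u, v) = r_vv · N̂ = 0.
Evaluating at (u, v) = (7/2, 1/2):
  L = 0, M = 6*sqrt(451)/451, N = 0.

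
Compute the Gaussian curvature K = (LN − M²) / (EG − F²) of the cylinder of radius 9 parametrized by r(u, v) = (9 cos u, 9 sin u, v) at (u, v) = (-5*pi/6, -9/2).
K = 0

Coefficients of the first fundamental form: E = 81, F = 0, G = 1.
Coefficients of the second fundamental form: L = -9, M = 0, N = 0.
Assemble K = (LN − M²)/(EG − F²) = 0. At (u, v) = (-5*pi/6, -9/2): K = 0.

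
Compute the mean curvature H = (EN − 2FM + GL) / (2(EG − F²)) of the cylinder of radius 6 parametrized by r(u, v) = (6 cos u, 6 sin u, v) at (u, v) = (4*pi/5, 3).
H = -1/12

With E = 36, F = 0, G = 1, L = -6, M = 0, N = 0, assemble
  H = (EN − 2FM + GL) / (2(EG − F²)) = -1/12.
At (u, v) = (4*pi/5, 3): H = -1/12.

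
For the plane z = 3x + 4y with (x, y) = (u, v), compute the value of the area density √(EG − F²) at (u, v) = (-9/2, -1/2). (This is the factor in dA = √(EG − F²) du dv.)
√(EG − F²)|_{(-9/2, -1/2)} = sqrt(26)

E = 10, F = 12, G = 17, so EG − F² = 26. Taking the positive square root: √(EG − F²) = sqrt(26). At (u, v) = (-9/2, -1/2): sqrt(26).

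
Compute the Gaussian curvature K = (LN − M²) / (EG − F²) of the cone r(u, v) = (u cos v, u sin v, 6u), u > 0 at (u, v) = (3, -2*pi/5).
K = 0

Coefficients of the first fundamental form: E = 37, F = 0, G = u^2.
Coefficients of the second fundamental form: L = 0, M = 0, N = 6*sqrt(37)*u^2/(37*Abs(u)).
Assemble K = (LN − M²)/(EG − F²) = 0. At (u, v) = (3, -2*pi/5): K = 0.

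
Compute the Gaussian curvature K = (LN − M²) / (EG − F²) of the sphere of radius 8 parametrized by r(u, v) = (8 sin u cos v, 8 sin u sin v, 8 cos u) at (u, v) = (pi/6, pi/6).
K = 1/64

Coefficients of the first fundamental form: E = 64, F = 0, G = 64*sin(u)^2.
Coefficients of the second fundamental form: L = -8*sin(u)/Abs(sin(u)), M = 0, N = -8*sin(u)^3/Abs(sin(u)).
Assemble K = (LN − M²)/(EG − F²) = 1/64. At (u, v) = (pi/6, pi/6): K = 1/64.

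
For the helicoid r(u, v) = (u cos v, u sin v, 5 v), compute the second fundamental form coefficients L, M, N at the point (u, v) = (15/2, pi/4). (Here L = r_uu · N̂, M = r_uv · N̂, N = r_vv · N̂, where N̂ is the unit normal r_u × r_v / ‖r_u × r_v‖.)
L = 0;  M = -2*sqrt(13)/13;  N = 0

Compute the unit normal N̂(u, v) = (5*sin(v)/sqrt(u^2 + 25), -5*cos(v)/sqrt(u^2 + 25), u/sqrt(u^2 + 25)), and the second partials r_uu, r_uv, r_vv. Take dot products:
  L(u, v) = r_uu · N̂ = 0,
  M(u, v) = r_uv · N̂ = -5/sqrt(u^2 + 25),
  N(u, v) = r_vv · N̂ = 0.
Evaluating at (u, v) = (15/2, pi/4):
  L = 0, M = -2*sqrt(13)/13, N = 0.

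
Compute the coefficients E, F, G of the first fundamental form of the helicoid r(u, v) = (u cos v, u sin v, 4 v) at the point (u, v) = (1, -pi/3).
E = 1;  F = 0;  G = 17

Partials: r_u = (cos(v), sin(v), 0), r_v = (-u*sin(v), u*cos(v), 4). As functions of (u, v):
  E = r_u · r_u = 1,
  F = r_u · r_v = 0,
  G = r_v · r_v = u^2 + 16.
Evaluating at (u, v) = (1, -pi/3): E = 1, F = 0, G = 17.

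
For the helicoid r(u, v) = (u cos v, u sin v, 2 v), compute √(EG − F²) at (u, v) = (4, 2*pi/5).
√(EG − F²)|_{(4, 2*pi/5)} = 2*sqrt(5)

E = 1, F = 0, G = u^2 + 4; EG − F² = u^2 + 4; √(EG − F²) = sqrt(u^2 + 4). At the given point: 2*sqrt(5).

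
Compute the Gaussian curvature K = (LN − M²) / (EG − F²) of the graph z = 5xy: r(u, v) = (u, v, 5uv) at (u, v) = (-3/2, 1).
K = -400/108241

Coefficients of the first fundamental form: E = 25*v^2 + 1, F = 25*u*v, G = 25*u^2 + 1.
Coefficients of the second fundamental form: L = 0, M = 5/sqrt(25*u^2 + 25*v^2 + 1), N = 0.
Assemble K = (LN − M²)/(EG − F²) = -25/(625*u^4 + 1250*u^2*v^2 + 50*u^2 + 625*v^4 + 50*v^2 + 1). At (u, v) = (-3/2, 1): K = -400/108241.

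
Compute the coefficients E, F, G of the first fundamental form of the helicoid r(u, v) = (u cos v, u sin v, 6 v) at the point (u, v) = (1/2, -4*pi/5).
E = 1;  F = 0;  G = 145/4

Partials: r_u = (cos(v), sin(v), 0), r_v = (-u*sin(v), u*cos(v), 6). As functions of (u, v):
  E = r_u · r_u = 1,
  F = r_u · r_v = 0,
  G = r_v · r_v = u^2 + 36.
Evaluating at (u, v) = (1/2, -4*pi/5): E = 1, F = 0, G = 145/4.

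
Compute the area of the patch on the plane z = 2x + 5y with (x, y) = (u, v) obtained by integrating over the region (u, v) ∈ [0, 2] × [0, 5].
Area = 10*sqrt(30)

Area = ∫∫ √(EG − F²) du dv with √(EG − F²) = sqrt(30). Integrating over [0, 2] × [0, 5] gives 10*sqrt(30).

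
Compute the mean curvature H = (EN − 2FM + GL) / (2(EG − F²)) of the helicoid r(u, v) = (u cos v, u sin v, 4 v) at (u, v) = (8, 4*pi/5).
H = 0

With E = 1, F = 0, G = u^2 + 16, L = 0, M = -4/sqrt(u^2 + 16), N = 0, assemble
  H = (EN − 2FM + GL) / (2(EG − F²)) = 0.
At (u, v) = (8, 4*pi/5): H = 0.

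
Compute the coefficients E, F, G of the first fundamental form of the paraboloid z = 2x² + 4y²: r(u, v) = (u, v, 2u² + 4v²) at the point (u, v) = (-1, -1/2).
E = 17;  F = 16;  G = 17

Partials: r_u = (1, 0, 4*u), r_v = (0, 1, 8*v). As functions of (u, v):
  E = r_u · r_u = 16*u^2 + 1,
  F = r_u · r_v = 32*u*v,
  G = r_v · r_v = 64*v^2 + 1.
Evaluating at (u, v) = (-1, -1/2): E = 17, F = 16, G = 17.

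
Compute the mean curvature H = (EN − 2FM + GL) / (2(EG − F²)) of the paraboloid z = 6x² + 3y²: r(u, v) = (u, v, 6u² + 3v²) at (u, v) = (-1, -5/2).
H = 1791*sqrt(370)/136900

With E = 144*u^2 + 1, F = 72*u*v, G = 36*v^2 + 1, L = 12/sqrt(144*u^2 + 36*v^2 + 1), M = 0, N = 6/sqrt(144*u^2 + 36*v^2 + 1), assemble
  H = (EN − 2FM + GL) / (2(EG − F²)) = 9*(48*u^2 + 24*v^2 + 1)/(144*u^2 + 36*v^2 + 1)^(3/2).
At (u, v) = (-1, -5/2): H = 1791*sqrt(370)/136900.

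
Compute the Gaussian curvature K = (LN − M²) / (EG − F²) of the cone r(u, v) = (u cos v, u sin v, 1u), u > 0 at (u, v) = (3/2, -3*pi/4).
K = 0

Coefficients of the first fundamental form: E = 2, F = 0, G = u^2.
Coefficients of the second fundamental form: L = 0, M = 0, N = sqrt(2)*u^2/(2*Abs(u)).
Assemble K = (LN − M²)/(EG − F²) = 0. At (u, v) = (3/2, -3*pi/4): K = 0.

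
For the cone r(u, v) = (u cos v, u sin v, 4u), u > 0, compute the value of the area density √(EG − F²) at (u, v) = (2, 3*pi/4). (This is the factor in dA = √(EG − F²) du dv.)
√(EG − F²)|_{(2, 3*pi/4)} = 2*sqrt(17)

E = 17, F = 0, G = u^2, so EG − F² = 17*u^2. Taking the positive square root: √(EG − F²) = sqrt(17)*Abs(u). At (u, v) = (2, 3*pi/4): 2*sqrt(17).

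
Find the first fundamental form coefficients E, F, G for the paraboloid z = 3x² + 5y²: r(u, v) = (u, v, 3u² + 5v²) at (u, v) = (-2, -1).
E = 145;  F = 120;  G = 101

Partials: r_u = (1, 0, 6*u), r_v = (0, 1, 10*v). As functions of (u, v):
  E = r_u · r_u = 36*u^2 + 1,
  F = r_u · r_v = 60*u*v,
  G = r_v · r_v = 100*v^2 + 1.
Evaluating at (u, v) = (-2, -1): E = 145, F = 120, G = 101.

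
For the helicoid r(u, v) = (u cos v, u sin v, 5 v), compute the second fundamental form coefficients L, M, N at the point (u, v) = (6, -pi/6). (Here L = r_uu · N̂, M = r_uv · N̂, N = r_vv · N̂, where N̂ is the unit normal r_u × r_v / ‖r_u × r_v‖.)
L = 0;  M = -5*sqrt(61)/61;  N = 0

Compute the unit normal N̂(u, v) = (5*sin(v)/sqrt(u^2 + 25), -5*cos(v)/sqrt(u^2 + 25), u/sqrt(u^2 + 25)), and the second partials r_uu, r_uv, r_vv. Take dot products:
  L(u, v) = r_uu · N̂ = 0,
  M(u, v) = r_uv · N̂ = -5/sqrt(u^2 + 25),
  N(u, v) = r_vv · N̂ = 0.
Evaluating at (u, v) = (6, -pi/6):
  L = 0, M = -5*sqrt(61)/61, N = 0.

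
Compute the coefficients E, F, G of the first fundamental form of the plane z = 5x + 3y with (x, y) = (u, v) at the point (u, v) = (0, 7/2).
E = 26;  F = 15;  G = 10

Partials: r_u = (1, 0, 5), r_v = (0, 1, 3). As functions of (u, v):
  E = r_u · r_u = 26,
  F = r_u · r_v = 15,
  G = r_v · r_v = 10.
Evaluating at (u, v) = (0, 7/2): E = 26, F = 15, G = 10.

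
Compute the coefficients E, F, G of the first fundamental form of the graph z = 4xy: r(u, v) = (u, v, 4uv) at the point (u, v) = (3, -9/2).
E = 325;  F = -216;  G = 145

Partials: r_u = (1, 0, 4*v), r_v = (0, 1, 4*u). As functions of (u, v):
  E = r_u · r_u = 16*v^2 + 1,
  F = r_u · r_v = 16*u*v,
  G = r_v · r_v = 16*u^2 + 1.
Evaluating at (u, v) = (3, -9/2): E = 325, F = -216, G = 145.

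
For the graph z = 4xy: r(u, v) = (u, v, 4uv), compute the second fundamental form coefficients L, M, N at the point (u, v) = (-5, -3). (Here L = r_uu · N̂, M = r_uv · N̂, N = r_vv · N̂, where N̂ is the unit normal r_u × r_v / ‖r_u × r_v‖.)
L = 0;  M = 4*sqrt(545)/545;  N = 0

Compute the unit normal N̂(u, v) = (-4*v/sqrt(16*u^2 + 16*v^2 + 1), -4*u/sqrt(16*u^2 + 16*v^2 + 1), 1/sqrt(16*u^2 + 16*v^2 + 1)), and the second partials r_uu, r_uv, r_vv. Take dot products:
  L(u, v) = r_uu · N̂ = 0,
  M(u, v) = r_uv · N̂ = 4/sqrt(16*u^2 + 16*v^2 + 1),
  N(u, v) = r_vv · N̂ = 0.
Evaluating at (u, v) = (-5, -3):
  L = 0, M = 4*sqrt(545)/545, N = 0.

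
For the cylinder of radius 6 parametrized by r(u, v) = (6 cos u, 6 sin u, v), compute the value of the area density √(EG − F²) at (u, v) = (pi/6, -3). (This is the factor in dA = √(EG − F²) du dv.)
√(EG − F²)|_{(pi/6, -3)} = 6

E = 36, F = 0, G = 1, so EG − F² = 36. Taking the positive square root: √(EG − F²) = 6. At (u, v) = (pi/6, -3): 6.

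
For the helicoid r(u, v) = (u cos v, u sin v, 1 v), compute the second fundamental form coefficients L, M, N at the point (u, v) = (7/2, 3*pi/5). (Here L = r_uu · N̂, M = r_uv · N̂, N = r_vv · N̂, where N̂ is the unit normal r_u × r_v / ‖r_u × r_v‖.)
L = 0;  M = -2*sqrt(53)/53;  N = 0

Compute the unit normal N̂(u, v) = (sin(v)/sqrt(u^2 + 1), -cos(v)/sqrt(u^2 + 1), u/sqrt(u^2 + 1)), and the second partials r_uu, r_uv, r_vv. Take dot products:
  L(u, v) = r_uu · N̂ = 0,
  M(u, v) = r_uv · N̂ = -1/sqrt(u^2 + 1),
  N(u, v) = r_vv · N̂ = 0.
Evaluating at (u, v) = (7/2, 3*pi/5):
  L = 0, M = -2*sqrt(53)/53, N = 0.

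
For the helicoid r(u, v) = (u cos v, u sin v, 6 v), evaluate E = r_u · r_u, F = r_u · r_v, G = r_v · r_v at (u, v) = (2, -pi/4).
E = 1;  F = 0;  G = 40

Partials: r_u = (cos(v), sin(v), 0), r_v = (-u*sin(v), u*cos(v), 6). As functions of (u, v):
  E = r_u · r_u = 1,
  F = r_u · r_v = 0,
  G = r_v · r_v = u^2 + 36.
Evaluating at (u, v) = (2, -pi/4): E = 1, F = 0, G = 40.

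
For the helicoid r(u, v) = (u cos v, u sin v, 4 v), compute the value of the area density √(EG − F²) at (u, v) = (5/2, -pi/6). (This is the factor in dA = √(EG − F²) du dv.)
√(EG − F²)|_{(5/2, -pi/6)} = sqrt(89)/2

E = 1, F = 0, G = u^2 + 16, so EG − F² = u^2 + 16. Taking the positive square root: √(EG − F²) = sqrt(u^2 + 16). At (u, v) = (5/2, -pi/6): sqrt(89)/2.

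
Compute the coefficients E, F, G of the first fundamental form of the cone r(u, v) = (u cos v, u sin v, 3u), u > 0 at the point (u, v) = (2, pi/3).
E = 10;  F = 0;  G = 4

Partials: r_u = (cos(v), sin(v), 3), r_v = (-u*sin(v), u*cos(v), 0). As functions of (u, v):
  E = r_u · r_u = 10,
  F = r_u · r_v = 0,
  G = r_v · r_v = u^2.
Evaluating at (u, v) = (2, pi/3): E = 10, F = 0, G = 4.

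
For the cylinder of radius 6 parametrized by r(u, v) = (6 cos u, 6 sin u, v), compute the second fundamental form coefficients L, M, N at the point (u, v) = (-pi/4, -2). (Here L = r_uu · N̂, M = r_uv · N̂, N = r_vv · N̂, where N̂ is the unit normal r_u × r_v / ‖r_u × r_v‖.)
L = -6;  M = 0;  N = 0

Compute the unit normal N̂(u, v) = (cos(u), sin(u), 0), and the second partials r_uu, r_uv, r_vv. Take dot products:
  L(u, v) = r_uu · N̂ = -6,
  M(u, v) = r_uv · N̂ = 0,
  N(u, v) = r_vv · N̂ = 0.
Evaluating at (u, v) = (-pi/4, -2):
  L = -6, M = 0, N = 0.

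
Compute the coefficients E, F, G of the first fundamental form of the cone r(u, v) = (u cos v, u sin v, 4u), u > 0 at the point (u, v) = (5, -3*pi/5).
E = 17;  F = 0;  G = 25

Partials: r_u = (cos(v), sin(v), 4), r_v = (-u*sin(v), u*cos(v), 0). As functions of (u, v):
  E = r_u · r_u = 17,
  F = r_u · r_v = 0,
  G = r_v · r_v = u^2.
Evaluating at (u, v) = (5, -3*pi/5): E = 17, F = 0, G = 25.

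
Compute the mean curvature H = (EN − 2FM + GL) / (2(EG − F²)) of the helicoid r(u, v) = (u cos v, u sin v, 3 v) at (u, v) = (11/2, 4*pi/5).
H = 0

With E = 1, F = 0, G = u^2 + 9, L = 0, M = -3/sqrt(u^2 + 9), N = 0, assemble
  H = (EN − 2FM + GL) / (2(EG − F²)) = 0.
At (u, v) = (11/2, 4*pi/5): H = 0.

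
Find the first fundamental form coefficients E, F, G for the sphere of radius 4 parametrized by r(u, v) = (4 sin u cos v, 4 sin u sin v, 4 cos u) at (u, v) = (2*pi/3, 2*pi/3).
E = 16;  F = 0;  G = 12

Partials: r_u = (4*cos(u)*cos(v), 4*sin(v)*cos(u), -4*sin(u)), r_v = (-4*sin(u)*sin(v), 4*sin(u)*cos(v), 0). As functions of (u, v):
  E = r_u · r_u = 16,
  F = r_u · r_v = 0,
  G = r_v · r_v = 16*sin(u)^2.
Evaluating at (u, v) = (2*pi/3, 2*pi/3): E = 16, F = 0, G = 12.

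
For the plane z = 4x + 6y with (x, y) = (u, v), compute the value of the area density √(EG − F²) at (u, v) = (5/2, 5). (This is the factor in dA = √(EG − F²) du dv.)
√(EG − F²)|_{(5/2, 5)} = sqrt(53)

E = 17, F = 24, G = 37, so EG − F² = 53. Taking the positive square root: √(EG − F²) = sqrt(53). At (u, v) = (5/2, 5): sqrt(53).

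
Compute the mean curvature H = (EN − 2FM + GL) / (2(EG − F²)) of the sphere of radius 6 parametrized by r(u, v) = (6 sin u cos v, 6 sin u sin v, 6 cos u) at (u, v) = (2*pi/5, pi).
H = -1/6

With E = 36, F = 0, G = 36*sin(u)^2, L = -6*sin(u)/Abs(sin(u)), M = 0, N = -6*sin(u)^3/Abs(sin(u)), assemble
  H = (EN − 2FM + GL) / (2(EG − F²)) = -sin(u)/(6*Abs(sin(u))).
At (u, v) = (2*pi/5, pi): H = -1/6.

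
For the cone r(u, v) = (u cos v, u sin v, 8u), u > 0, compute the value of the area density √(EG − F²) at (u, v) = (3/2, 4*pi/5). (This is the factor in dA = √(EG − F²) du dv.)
√(EG − F²)|_{(3/2, 4*pi/5)} = 3*sqrt(65)/2

E = 65, F = 0, G = u^2, so EG − F² = 65*u^2. Taking the positive square root: √(EG − F²) = sqrt(65)*Abs(u). At (u, v) = (3/2, 4*pi/5): 3*sqrt(65)/2.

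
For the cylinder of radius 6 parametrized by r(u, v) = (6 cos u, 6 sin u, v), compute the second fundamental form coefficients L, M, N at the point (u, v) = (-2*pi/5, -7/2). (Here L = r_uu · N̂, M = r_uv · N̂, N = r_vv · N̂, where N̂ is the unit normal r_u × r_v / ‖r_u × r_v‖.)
L = -6;  M = 0;  N = 0

Compute the unit normal N̂(u, v) = (cos(u), sin(u), 0), and the second partials r_uu, r_uv, r_vv. Take dot products:
  L(u, v) = r_uu · N̂ = -6,
  M(u, v) = r_uv · N̂ = 0,
  N(u, v) = r_vv · N̂ = 0.
Evaluating at (u, v) = (-2*pi/5, -7/2):
  L = -6, M = 0, N = 0.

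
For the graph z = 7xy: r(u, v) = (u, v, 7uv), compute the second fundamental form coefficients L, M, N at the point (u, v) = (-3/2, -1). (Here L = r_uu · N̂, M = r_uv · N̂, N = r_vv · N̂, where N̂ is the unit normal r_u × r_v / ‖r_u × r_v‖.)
L = 0;  M = 14*sqrt(641)/641;  N = 0

Compute the unit normal N̂(u, v) = (-7*v/sqrt(49*u^2 + 49*v^2 + 1), -7*u/sqrt(49*u^2 + 49*v^2 + 1), 1/sqrt(49*u^2 + 49*v^2 + 1)), and the second partials r_uu, r_uv, r_vv. Take dot products:
  L(u, v) = r_uu · N̂ = 0,
  M(u, v) = r_uv · N̂ = 7/sqrt(49*u^2 + 49*v^2 + 1),
  N(u, v) = r_vv · N̂ = 0.
Evaluating at (u, v) = (-3/2, -1):
  L = 0, M = 14*sqrt(641)/641, N = 0.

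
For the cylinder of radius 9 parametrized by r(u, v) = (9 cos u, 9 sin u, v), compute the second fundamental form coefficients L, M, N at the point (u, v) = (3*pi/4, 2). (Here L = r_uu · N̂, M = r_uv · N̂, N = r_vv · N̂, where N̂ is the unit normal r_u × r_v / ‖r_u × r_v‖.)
L = -9;  M = 0;  N = 0

Compute the unit normal N̂(u, v) = (cos(u), sin(u), 0), and the second partials r_uu, r_uv, r_vv. Take dot products:
  L(u, v) = r_uu · N̂ = -9,
  M(u, v) = r_uv · N̂ = 0,
  N(u, v) = r_vv · N̂ = 0.
Evaluating at (u, v) = (3*pi/4, 2):
  L = -9, M = 0, N = 0.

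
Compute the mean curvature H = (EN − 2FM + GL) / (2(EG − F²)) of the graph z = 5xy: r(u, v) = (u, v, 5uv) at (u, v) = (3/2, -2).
H = 3000*sqrt(629)/395641

With E = 25*v^2 + 1, F = 25*u*v, G = 25*u^2 + 1, L = 0, M = 5/sqrt(25*u^2 + 25*v^2 + 1), N = 0, assemble
  H = (EN − 2FM + GL) / (2(EG − F²)) = -125*u*v/(25*u^2 + 25*v^2 + 1)^(3/2).
At (u, v) = (3/2, -2): H = 3000*sqrt(629)/395641.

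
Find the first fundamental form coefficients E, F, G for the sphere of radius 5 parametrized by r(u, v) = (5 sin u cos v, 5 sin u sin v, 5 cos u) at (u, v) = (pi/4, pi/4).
E = 25;  F = 0;  G = 25/2

Partials: r_u = (5*cos(u)*cos(v), 5*sin(v)*cos(u), -5*sin(u)), r_v = (-5*sin(u)*sin(v), 5*sin(u)*cos(v), 0). As functions of (u, v):
  E = r_u · r_u = 25,
  F = r_u · r_v = 0,
  G = r_v · r_v = 25*sin(u)^2.
Evaluating at (u, v) = (pi/4, pi/4): E = 25, F = 0, G = 25/2.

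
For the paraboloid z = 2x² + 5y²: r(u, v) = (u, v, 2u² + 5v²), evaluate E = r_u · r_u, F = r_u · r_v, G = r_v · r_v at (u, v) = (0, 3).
E = 1;  F = 0;  G = 901

Partials: r_u = (1, 0, 4*u), r_v = (0, 1, 10*v). As functions of (u, v):
  E = r_u · r_u = 16*u^2 + 1,
  F = r_u · r_v = 40*u*v,
  G = r_v · r_v = 100*v^2 + 1.
Evaluating at (u, v) = (0, 3): E = 1, F = 0, G = 901.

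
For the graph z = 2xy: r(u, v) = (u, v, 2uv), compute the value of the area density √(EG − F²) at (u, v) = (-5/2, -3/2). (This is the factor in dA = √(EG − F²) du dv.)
√(EG − F²)|_{(-5/2, -3/2)} = sqrt(35)

E = 4*v^2 + 1, F = 4*u*v, G = 4*u^2 + 1, so EG − F² = 4*u^2 + 4*v^2 + 1. Taking the positive square root: √(EG − F²) = sqrt(4*u^2 + 4*v^2 + 1). At (u, v) = (-5/2, -3/2): sqrt(35).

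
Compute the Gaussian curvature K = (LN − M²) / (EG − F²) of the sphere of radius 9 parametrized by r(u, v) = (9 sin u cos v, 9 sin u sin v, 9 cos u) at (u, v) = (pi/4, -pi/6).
K = 1/81

Coefficients of the first fundamental form: E = 81, F = 0, G = 81*sin(u)^2.
Coefficients of the second fundamental form: L = -9*sin(u)/Abs(sin(u)), M = 0, N = -9*sin(u)^3/Abs(sin(u)).
Assemble K = (LN − M²)/(EG − F²) = 1/81. At (u, v) = (pi/4, -pi/6): K = 1/81.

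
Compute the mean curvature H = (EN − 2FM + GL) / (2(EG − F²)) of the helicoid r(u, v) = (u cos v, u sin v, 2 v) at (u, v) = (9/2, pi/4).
H = 0

With E = 1, F = 0, G = u^2 + 4, L = 0, M = -2/sqrt(u^2 + 4), N = 0, assemble
  H = (EN − 2FM + GL) / (2(EG − F²)) = 0.
At (u, v) = (9/2, pi/4): H = 0.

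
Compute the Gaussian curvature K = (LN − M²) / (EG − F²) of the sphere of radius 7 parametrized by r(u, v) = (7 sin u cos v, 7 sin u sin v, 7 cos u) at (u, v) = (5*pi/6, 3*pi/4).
K = 1/49

Coefficients of the first fundamental form: E = 49, F = 0, G = 49*sin(u)^2.
Coefficients of the second fundamental form: L = -7*sin(u)/Abs(sin(u)), M = 0, N = -7*sin(u)^3/Abs(sin(u)).
Assemble K = (LN − M²)/(EG − F²) = 1/49. At (u, v) = (5*pi/6, 3*pi/4): K = 1/49.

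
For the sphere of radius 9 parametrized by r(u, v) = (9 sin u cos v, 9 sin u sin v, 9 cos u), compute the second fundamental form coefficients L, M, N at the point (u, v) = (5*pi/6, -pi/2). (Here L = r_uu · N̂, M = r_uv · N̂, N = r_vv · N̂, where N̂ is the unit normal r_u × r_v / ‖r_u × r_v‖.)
L = -9;  M = 0;  N = -9/4

Compute the unit normal N̂(u, v) = (sin(u)^2*cos(v)/Abs(sin(u)), sin(u)^2*sin(v)/Abs(sin(u)), sin(2*u)/(2*Abs(sin(u)))), and the second partials r_uu, r_uv, r_vv. Take dot products:
  L(u, v) = r_uu · N̂ = -9*sin(u)/Abs(sin(u)),
  M(u, v) = r_uv · N̂ = 0,
  N(u, v) = r_vv · N̂ = -9*sin(u)^3/Abs(sin(u)).
Evaluating at (u, v) = (5*pi/6, -pi/2):
  L = -9, M = 0, N = -9/4.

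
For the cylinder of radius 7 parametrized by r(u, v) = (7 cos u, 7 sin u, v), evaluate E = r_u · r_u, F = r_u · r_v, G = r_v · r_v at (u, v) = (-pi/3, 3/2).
E = 49;  F = 0;  G = 1

Partials: r_u = (-7*sin(u), 7*cos(u), 0), r_v = (0, 0, 1). As functions of (u, v):
  E = r_u · r_u = 49,
  F = r_u · r_v = 0,
  G = r_v · r_v = 1.
Evaluating at (u, v) = (-pi/3, 3/2): E = 49, F = 0, G = 1.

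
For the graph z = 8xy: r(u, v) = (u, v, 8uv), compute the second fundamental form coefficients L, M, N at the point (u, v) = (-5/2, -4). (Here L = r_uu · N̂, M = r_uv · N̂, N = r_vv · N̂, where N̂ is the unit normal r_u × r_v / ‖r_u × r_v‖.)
L = 0;  M = 8*sqrt(57)/285;  N = 0

Compute the unit normal N̂(u, v) = (-8*v/sqrt(64*u^2 + 64*v^2 + 1), -8*u/sqrt(64*u^2 + 64*v^2 + 1), 1/sqrt(64*u^2 + 64*v^2 + 1)), and the second partials r_uu, r_uv, r_vv. Take dot products:
  L(u, v) = r_uu · N̂ = 0,
  M(u, v) = r_uv · N̂ = 8/sqrt(64*u^2 + 64*v^2 + 1),
  N(u, v) = r_vv · N̂ = 0.
Evaluating at (u, v) = (-5/2, -4):
  L = 0, M = 8*sqrt(57)/285, N = 0.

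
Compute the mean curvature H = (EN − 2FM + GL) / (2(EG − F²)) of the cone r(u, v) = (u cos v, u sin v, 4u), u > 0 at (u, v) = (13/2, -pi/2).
H = 4*sqrt(17)/221

With E = 17, F = 0, G = u^2, L = 0, M = 0, N = 4*sqrt(17)*u^2/(17*Abs(u)), assemble
  H = (EN − 2FM + GL) / (2(EG − F²)) = 2*sqrt(17)/(17*Abs(u)).
At (u, v) = (13/2, -pi/2): H = 4*sqrt(17)/221.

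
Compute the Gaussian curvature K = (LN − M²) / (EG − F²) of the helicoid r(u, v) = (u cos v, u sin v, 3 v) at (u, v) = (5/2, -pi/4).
K = -144/3721

Coefficients of the first fundamental form: E = 1, F = 0, G = u^2 + 9.
Coefficients of the second fundamental form: L = 0, M = -3/sqrt(u^2 + 9), N = 0.
Assemble K = (LN − M²)/(EG − F²) = -9/(u^2 + 9)^2. At (u, v) = (5/2, -pi/4): K = -144/3721.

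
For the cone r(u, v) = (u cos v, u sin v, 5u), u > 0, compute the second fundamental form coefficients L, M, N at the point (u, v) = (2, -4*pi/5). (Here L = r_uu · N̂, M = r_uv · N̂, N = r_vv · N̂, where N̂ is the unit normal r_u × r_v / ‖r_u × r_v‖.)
L = 0;  M = 0;  N = 5*sqrt(26)/13

Compute the unit normal N̂(u, v) = (-5*sqrt(26)*u*cos(v)/(26*Abs(u)), -5*sqrt(26)*u*sin(v)/(26*Abs(u)), sqrt(26)*u/(26*Abs(u))), and the second partials r_uu, r_uv, r_vv. Take dot products:
  L(u, v) = r_uu · N̂ = 0,
  M(u, v) = r_uv · N̂ = 0,
  N(u, v) = r_vv · N̂ = 5*sqrt(26)*u^2/(26*Abs(u)).
Evaluating at (u, v) = (2, -4*pi/5):
  L = 0, M = 0, N = 5*sqrt(26)/13.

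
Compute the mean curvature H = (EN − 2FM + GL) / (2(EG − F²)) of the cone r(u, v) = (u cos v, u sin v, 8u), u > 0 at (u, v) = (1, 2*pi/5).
H = 4*sqrt(65)/65

With E = 65, F = 0, G = u^2, L = 0, M = 0, N = 8*sqrt(65)*u^2/(65*Abs(u)), assemble
  H = (EN − 2FM + GL) / (2(EG − F²)) = 4*sqrt(65)/(65*Abs(u)).
At (u, v) = (1, 2*pi/5): H = 4*sqrt(65)/65.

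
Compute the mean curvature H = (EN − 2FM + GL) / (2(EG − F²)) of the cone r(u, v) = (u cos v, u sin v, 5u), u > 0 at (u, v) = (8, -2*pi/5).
H = 5*sqrt(26)/416

With E = 26, F = 0, G = u^2, L = 0, M = 0, N = 5*sqrt(26)*u^2/(26*Abs(u)), assemble
  H = (EN − 2FM + GL) / (2(EG − F²)) = 5*sqrt(26)/(52*Abs(u)).
At (u, v) = (8, -2*pi/5): H = 5*sqrt(26)/416.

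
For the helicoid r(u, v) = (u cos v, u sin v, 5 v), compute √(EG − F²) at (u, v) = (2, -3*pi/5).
√(EG − F²)|_{(2, -3*pi/5)} = sqrt(29)

E = 1, F = 0, G = u^2 + 25; EG − F² = u^2 + 25; √(EG − F²) = sqrt(u^2 + 25). At the given point: sqrt(29).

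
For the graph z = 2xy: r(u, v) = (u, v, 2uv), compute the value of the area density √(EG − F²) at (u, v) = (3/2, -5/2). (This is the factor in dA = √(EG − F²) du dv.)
√(EG − F²)|_{(3/2, -5/2)} = sqrt(35)

E = 4*v^2 + 1, F = 4*u*v, G = 4*u^2 + 1, so EG − F² = 4*u^2 + 4*v^2 + 1. Taking the positive square root: √(EG − F²) = sqrt(4*u^2 + 4*v^2 + 1). At (u, v) = (3/2, -5/2): sqrt(35).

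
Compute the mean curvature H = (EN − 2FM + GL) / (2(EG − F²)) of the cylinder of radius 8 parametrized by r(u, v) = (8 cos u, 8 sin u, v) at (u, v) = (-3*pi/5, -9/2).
H = -1/16

With E = 64, F = 0, G = 1, L = -8, M = 0, N = 0, assemble
  H = (EN − 2FM + GL) / (2(EG − F²)) = -1/16.
At (u, v) = (-3*pi/5, -9/2): H = -1/16.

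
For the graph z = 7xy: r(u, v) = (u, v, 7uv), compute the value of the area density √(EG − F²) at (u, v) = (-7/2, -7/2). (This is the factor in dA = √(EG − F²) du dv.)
√(EG − F²)|_{(-7/2, -7/2)} = 3*sqrt(534)/2

E = 49*v^2 + 1, F = 49*u*v, G = 49*u^2 + 1, so EG − F² = 49*u^2 + 49*v^2 + 1. Taking the positive square root: √(EG − F²) = sqrt(49*u^2 + 49*v^2 + 1). At (u, v) = (-7/2, -7/2): 3*sqrt(534)/2.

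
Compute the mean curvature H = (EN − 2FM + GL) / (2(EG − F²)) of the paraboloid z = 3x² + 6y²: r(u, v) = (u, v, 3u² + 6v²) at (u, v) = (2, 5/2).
H = 3573*sqrt(1045)/1092025

With E = 36*u^2 + 1, F = 72*u*v, G = 144*v^2 + 1, L = 6/sqrt(36*u^2 + 144*v^2 + 1), M = 0, N = 12/sqrt(36*u^2 + 144*v^2 + 1), assemble
  H = (EN − 2FM + GL) / (2(EG − F²)) = 9*(24*u^2 + 48*v^2 + 1)/(36*u^2 + 144*v^2 + 1)^(3/2).
At (u, v) = (2, 5/2): H = 3573*sqrt(1045)/1092025.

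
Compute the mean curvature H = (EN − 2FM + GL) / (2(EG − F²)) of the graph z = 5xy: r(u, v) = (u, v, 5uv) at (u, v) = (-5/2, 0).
H = 0

With E = 25*v^2 + 1, F = 25*u*v, G = 25*u^2 + 1, L = 0, M = 5/sqrt(25*u^2 + 25*v^2 + 1), N = 0, assemble
  H = (EN − 2FM + GL) / (2(EG − F²)) = -125*u*v/(25*u^2 + 25*v^2 + 1)^(3/2).
At (u, v) = (-5/2, 0): H = 0.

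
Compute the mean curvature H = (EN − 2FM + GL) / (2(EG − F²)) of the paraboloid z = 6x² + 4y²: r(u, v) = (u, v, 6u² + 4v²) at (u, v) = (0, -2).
H = 1546*sqrt(257)/66049

With E = 144*u^2 + 1, F = 96*u*v, G = 64*v^2 + 1, L = 12/sqrt(144*u^2 + 64*v^2 + 1), M = 0, N = 8/sqrt(144*u^2 + 64*v^2 + 1), assemble
  H = (EN − 2FM + GL) / (2(EG − F²)) = 2*(288*u^2 + 192*v^2 + 5)/(144*u^2 + 64*v^2 + 1)^(3/2).
At (u, v) = (0, -2): H = 1546*sqrt(257)/66049.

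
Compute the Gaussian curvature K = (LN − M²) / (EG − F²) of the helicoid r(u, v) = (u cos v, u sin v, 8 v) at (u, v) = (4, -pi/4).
K = -1/100

Coefficients of the first fundamental form: E = 1, F = 0, G = u^2 + 64.
Coefficients of the second fundamental form: L = 0, M = -8/sqrt(u^2 + 64), N = 0.
Assemble K = (LN − M²)/(EG − F²) = -64/(u^2 + 64)^2. At (u, v) = (4, -pi/4): K = -1/100.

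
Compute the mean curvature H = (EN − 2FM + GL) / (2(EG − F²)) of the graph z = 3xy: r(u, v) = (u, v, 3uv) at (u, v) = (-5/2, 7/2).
H = 189*sqrt(670)/44890

With E = 9*v^2 + 1, F = 9*u*v, G = 9*u^2 + 1, L = 0, M = 3/sqrt(9*u^2 + 9*v^2 + 1), N = 0, assemble
  H = (EN − 2FM + GL) / (2(EG − F²)) = -27*u*v/(9*u^2 + 9*v^2 + 1)^(3/2).
At (u, v) = (-5/2, 7/2): H = 189*sqrt(670)/44890.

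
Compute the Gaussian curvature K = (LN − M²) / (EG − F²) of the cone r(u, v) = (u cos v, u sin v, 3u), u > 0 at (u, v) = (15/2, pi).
K = 0

Coefficients of the first fundamental form: E = 10, F = 0, G = u^2.
Coefficients of the second fundamental form: L = 0, M = 0, N = 3*sqrt(10)*u^2/(10*Abs(u)).
Assemble K = (LN − M²)/(EG − F²) = 0. At (u, v) = (15/2, pi): K = 0.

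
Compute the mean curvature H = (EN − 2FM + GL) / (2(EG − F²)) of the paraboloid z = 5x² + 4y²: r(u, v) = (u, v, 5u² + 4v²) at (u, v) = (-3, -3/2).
H = 4329*sqrt(1045)/1092025

With E = 100*u^2 + 1, F = 80*u*v, G = 64*v^2 + 1, L = 10/sqrt(100*u^2 + 64*v^2 + 1), M = 0, N = 8/sqrt(100*u^2 + 64*v^2 + 1), assemble
  H = (EN − 2FM + GL) / (2(EG − F²)) = (400*u^2 + 320*v^2 + 9)/(100*u^2 + 64*v^2 + 1)^(3/2).
At (u, v) = (-3, -3/2): H = 4329*sqrt(1045)/1092025.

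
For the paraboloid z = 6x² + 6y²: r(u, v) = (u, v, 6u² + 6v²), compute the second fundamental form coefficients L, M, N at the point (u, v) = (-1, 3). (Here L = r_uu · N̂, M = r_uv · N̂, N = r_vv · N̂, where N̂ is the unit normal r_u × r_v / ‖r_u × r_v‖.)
L = 12*sqrt(1441)/1441;  M = 0;  N = 12*sqrt(1441)/1441

Compute the unit normal N̂(u, v) = (-12*u/sqrt(144*u^2 + 144*v^2 + 1), -12*v/sqrt(144*u^2 + 144*v^2 + 1), 1/sqrt(144*u^2 + 144*v^2 + 1)), and the second partials r_uu, r_uv, r_vv. Take dot products:
  L(u, v) = r_uu · N̂ = 12/sqrt(144*u^2 + 144*v^2 + 1),
  M(u, v) = r_uv · N̂ = 0,
  N(u, v) = r_vv · N̂ = 12/sqrt(144*u^2 + 144*v^2 + 1).
Evaluating at (u, v) = (-1, 3):
  L = 12*sqrt(1441)/1441, M = 0, N = 12*sqrt(1441)/1441.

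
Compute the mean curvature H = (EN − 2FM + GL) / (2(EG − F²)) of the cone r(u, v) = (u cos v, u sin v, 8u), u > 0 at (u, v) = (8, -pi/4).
H = sqrt(65)/130

With E = 65, F = 0, G = u^2, L = 0, M = 0, N = 8*sqrt(65)*u^2/(65*Abs(u)), assemble
  H = (EN − 2FM + GL) / (2(EG − F²)) = 4*sqrt(65)/(65*Abs(u)).
At (u, v) = (8, -pi/4): H = sqrt(65)/130.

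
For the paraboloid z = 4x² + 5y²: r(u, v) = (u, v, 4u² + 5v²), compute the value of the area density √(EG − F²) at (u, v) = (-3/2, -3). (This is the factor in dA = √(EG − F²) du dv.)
√(EG − F²)|_{(-3/2, -3)} = sqrt(1045)

E = 64*u^2 + 1, F = 80*u*v, G = 100*v^2 + 1, so EG − F² = 64*u^2 + 100*v^2 + 1. Taking the positive square root: √(EG − F²) = sqrt(64*u^2 + 100*v^2 + 1). At (u, v) = (-3/2, -3): sqrt(1045).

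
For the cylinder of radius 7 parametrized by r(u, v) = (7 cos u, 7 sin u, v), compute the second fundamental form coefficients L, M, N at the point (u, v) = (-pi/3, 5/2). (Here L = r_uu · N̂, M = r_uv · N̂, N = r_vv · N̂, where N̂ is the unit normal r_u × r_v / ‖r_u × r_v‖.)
L = -7;  M = 0;  N = 0

Compute the unit normal N̂(u, v) = (cos(u), sin(u), 0), and the second partials r_uu, r_uv, r_vv. Take dot products:
  L(u, v) = r_uu · N̂ = -7,
  M(u, v) = r_uv · N̂ = 0,
  N(u, v) = r_vv · N̂ = 0.
Evaluating at (u, v) = (-pi/3, 5/2):
  L = -7, M = 0, N = 0.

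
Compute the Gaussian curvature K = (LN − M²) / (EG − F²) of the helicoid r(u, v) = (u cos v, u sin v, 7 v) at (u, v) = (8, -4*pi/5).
K = -49/12769

Coefficients of the first fundamental form: E = 1, F = 0, G = u^2 + 49.
Coefficients of the second fundamental form: L = 0, M = -7/sqrt(u^2 + 49), N = 0.
Assemble K = (LN − M²)/(EG − F²) = -49/(u^2 + 49)^2. At (u, v) = (8, -4*pi/5): K = -49/12769.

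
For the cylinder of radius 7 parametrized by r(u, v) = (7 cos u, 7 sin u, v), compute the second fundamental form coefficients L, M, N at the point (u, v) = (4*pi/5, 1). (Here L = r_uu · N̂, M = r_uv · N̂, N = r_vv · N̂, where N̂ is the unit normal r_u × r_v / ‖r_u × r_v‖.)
L = -7;  M = 0;  N = 0

Compute the unit normal N̂(u, v) = (cos(u), sin(u), 0), and the second partials r_uu, r_uv, r_vv. Take dot products:
  L(u, v) = r_uu · N̂ = -7,
  M(u, v) = r_uv · N̂ = 0,
  N(u, v) = r_vv · N̂ = 0.
Evaluating at (u, v) = (4*pi/5, 1):
  L = -7, M = 0, N = 0.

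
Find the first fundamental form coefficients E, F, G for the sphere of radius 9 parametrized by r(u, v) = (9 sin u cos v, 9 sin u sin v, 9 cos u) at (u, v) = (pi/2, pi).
E = 81;  F = 0;  G = 81

Partials: r_u = (9*cos(u)*cos(v), 9*sin(v)*cos(u), -9*sin(u)), r_v = (-9*sin(u)*sin(v), 9*sin(u)*cos(v), 0). As functions of (u, v):
  E = r_u · r_u = 81,
  F = r_u · r_v = 0,
  G = r_v · r_v = 81*sin(u)^2.
Evaluating at (u, v) = (pi/2, pi): E = 81, F = 0, G = 81.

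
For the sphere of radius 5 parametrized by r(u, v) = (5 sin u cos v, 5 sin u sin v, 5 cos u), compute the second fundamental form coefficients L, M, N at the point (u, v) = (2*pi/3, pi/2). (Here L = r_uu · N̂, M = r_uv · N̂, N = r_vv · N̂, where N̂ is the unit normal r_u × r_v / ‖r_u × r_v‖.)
L = -5;  M = 0;  N = -15/4

Compute the unit normal N̂(u, v) = (sin(u)^2*cos(v)/Abs(sin(u)), sin(u)^2*sin(v)/Abs(sin(u)), sin(2*u)/(2*Abs(sin(u)))), and the second partials r_uu, r_uv, r_vv. Take dot products:
  L(u, v) = r_uu · N̂ = -5*sin(u)/Abs(sin(u)),
  M(u, v) = r_uv · N̂ = 0,
  N(u, v) = r_vv · N̂ = -5*sin(u)^3/Abs(sin(u)).
Evaluating at (u, v) = (2*pi/3, pi/2):
  L = -5, M = 0, N = -15/4.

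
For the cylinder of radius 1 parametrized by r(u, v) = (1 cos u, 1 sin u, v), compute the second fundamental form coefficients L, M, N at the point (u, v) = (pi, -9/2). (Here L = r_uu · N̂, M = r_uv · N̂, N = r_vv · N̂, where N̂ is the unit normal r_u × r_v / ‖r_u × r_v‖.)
L = -1;  M = 0;  N = 0

Compute the unit normal N̂(u, v) = (cos(u), sin(u), 0), and the second partials r_uu, r_uv, r_vv. Take dot products:
  L(u, v) = r_uu · N̂ = -1,
  M(u, v) = r_uv · N̂ = 0,
  N(u, v) = r_vv · N̂ = 0.
Evaluating at (u, v) = (pi, -9/2):
  L = -1, M = 0, N = 0.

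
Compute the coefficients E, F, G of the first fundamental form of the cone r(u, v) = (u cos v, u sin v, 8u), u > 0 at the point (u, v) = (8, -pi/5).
E = 65;  F = 0;  G = 64

Partials: r_u = (cos(v), sin(v), 8), r_v = (-u*sin(v), u*cos(v), 0). As functions of (u, v):
  E = r_u · r_u = 65,
  F = r_u · r_v = 0,
  G = r_v · r_v = u^2.
Evaluating at (u, v) = (8, -pi/5): E = 65, F = 0, G = 64.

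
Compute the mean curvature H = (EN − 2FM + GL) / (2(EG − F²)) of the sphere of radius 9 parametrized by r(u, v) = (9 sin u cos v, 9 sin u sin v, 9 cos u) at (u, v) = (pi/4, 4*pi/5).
H = -1/9

With E = 81, F = 0, G = 81*sin(u)^2, L = -9*sin(u)/Abs(sin(u)), M = 0, N = -9*sin(u)^3/Abs(sin(u)), assemble
  H = (EN − 2FM + GL) / (2(EG − F²)) = -sin(u)/(9*Abs(sin(u))).
At (u, v) = (pi/4, 4*pi/5): H = -1/9.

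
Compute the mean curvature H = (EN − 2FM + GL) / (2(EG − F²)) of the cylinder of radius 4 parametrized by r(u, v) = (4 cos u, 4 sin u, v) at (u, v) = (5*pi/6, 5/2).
H = -1/8

With E = 16, F = 0, G = 1, L = -4, M = 0, N = 0, assemble
  H = (EN − 2FM + GL) / (2(EG − F²)) = -1/8.
At (u, v) = (5*pi/6, 5/2): H = -1/8.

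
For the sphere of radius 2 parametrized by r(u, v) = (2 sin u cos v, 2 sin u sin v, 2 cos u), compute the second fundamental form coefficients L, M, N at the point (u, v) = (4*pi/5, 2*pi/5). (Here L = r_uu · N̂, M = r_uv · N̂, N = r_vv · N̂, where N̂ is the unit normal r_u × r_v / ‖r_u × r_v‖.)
L = -2;  M = 0;  N = -5/4 + sqrt(5)/4

Compute the unit normal N̂(u, v) = (sin(u)^2*cos(v)/Abs(sin(u)), sin(u)^2*sin(v)/Abs(sin(u)), sin(2*u)/(2*Abs(sin(u)))), and the second partials r_uu, r_uv, r_vv. Take dot products:
  L(u, v) = r_uu · N̂ = -2*sin(u)/Abs(sin(u)),
  M(u, v) = r_uv · N̂ = 0,
  N(u, v) = r_vv · N̂ = -2*sin(u)^3/Abs(sin(u)).
Evaluating at (u, v) = (4*pi/5, 2*pi/5):
  L = -2, M = 0, N = -5/4 + sqrt(5)/4.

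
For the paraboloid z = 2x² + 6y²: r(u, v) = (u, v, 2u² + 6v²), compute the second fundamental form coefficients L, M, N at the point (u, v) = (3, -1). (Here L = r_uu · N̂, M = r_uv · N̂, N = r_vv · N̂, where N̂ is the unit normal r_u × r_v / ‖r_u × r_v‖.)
L = 4/17;  M = 0;  N = 12/17

Compute the unit normal N̂(u, v) = (-4*u/sqrt(16*u^2 + 144*v^2 + 1), -12*v/sqrt(16*u^2 + 144*v^2 + 1), 1/sqrt(16*u^2 + 144*v^2 + 1)), and the second partials r_uu, r_uv, r_vv. Take dot products:
  L(u, v) = r_uu · N̂ = 4/sqrt(16*u^2 + 144*v^2 + 1),
  M(u, v) = r_uv · N̂ = 0,
  N(u, v) = r_vv · N̂ = 12/sqrt(16*u^2 + 144*v^2 + 1).
Evaluating at (u, v) = (3, -1):
  L = 4/17, M = 0, N = 12/17.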